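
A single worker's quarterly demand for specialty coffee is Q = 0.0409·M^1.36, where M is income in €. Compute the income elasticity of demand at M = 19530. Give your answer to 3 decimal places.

1.360

For Q = A·M^β the income elasticity is constant and equal to β.
Here β = 1.36, so η = 1.360.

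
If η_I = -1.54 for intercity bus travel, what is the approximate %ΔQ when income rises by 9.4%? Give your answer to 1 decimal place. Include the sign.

-14.5%

%ΔQ ≈ η × %ΔI = -1.54 × 9.4% = -14.5%.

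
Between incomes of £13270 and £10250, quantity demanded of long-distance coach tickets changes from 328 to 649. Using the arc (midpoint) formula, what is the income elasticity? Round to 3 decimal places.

-2.559

ΔQ = 649 − 328 = 321; midpoint Q̄ = (328 + 649)/2 = 488.5.
ΔI = 10250 − 13270 = -3020; midpoint Ī = (13270 + 10250)/2 = 11760.
η = (ΔQ/Q̄) ÷ (ΔI/Ī) = (321/488.5) ÷ (-3020/11760) = -2.559.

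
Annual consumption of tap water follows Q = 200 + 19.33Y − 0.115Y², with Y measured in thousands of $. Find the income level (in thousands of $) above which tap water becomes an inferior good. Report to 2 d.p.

dQ/dY = 19.33 − 0.23Y.
The good is inferior where dQ/dY < 0. Setting dQ/dY = 0 gives Y = 19.33 / 0.23 = 84.04.

84.04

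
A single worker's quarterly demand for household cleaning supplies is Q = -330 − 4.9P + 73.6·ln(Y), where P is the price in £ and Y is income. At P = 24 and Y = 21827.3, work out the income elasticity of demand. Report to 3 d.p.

At P = 24, Y = 21827.3: Q = 287.731.
Holding P constant, ∂Q/∂Y = 73.6/Y = 0.00337192.
η_Y = (∂Q/∂Y)·(Y/Q) = 0.00337192 × (21827.3/287.731) = 0.256.

0.256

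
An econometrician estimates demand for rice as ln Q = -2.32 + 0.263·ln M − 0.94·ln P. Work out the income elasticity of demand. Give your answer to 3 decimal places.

0.263

In a log-linear demand, the coefficient on ln M is the income elasticity.
So η = 0.263.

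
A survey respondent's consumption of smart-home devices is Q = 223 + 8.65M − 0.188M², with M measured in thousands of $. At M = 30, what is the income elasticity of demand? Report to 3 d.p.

-0.252

At M = 30: Q = 313.3000.
dQ/dM = 8.65 − 0.376M = -2.63000.
η = (dQ/dM)·(M/Q) = -2.63000 × (30/313.3000) = -0.252.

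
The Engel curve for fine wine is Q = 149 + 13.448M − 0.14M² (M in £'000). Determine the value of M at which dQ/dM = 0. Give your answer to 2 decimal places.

dQ/dM = 13.448 − 0.28M.
The good is inferior where dQ/dM < 0. Setting dQ/dM = 0 gives M = 13.448 / 0.28 = 48.03.

48.03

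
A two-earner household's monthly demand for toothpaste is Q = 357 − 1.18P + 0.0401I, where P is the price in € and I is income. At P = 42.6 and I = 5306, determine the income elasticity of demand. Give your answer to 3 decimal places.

At P = 42.6, I = 5306: Q = 519.503.
Holding P constant, ∂Q/∂I = 0.0401.
η_I = (∂Q/∂I)·(I/Q) = 0.0401 × (5306/519.503) = 0.410.

0.410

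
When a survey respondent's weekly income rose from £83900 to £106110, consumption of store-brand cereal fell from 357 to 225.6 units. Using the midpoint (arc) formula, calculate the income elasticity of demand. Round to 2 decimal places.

ΔQ = 225.6 − 357 = -131.4; midpoint Q̄ = (357 + 225.6)/2 = 291.3.
ΔI = 106110 − 83900 = 22210; midpoint Ī = (83900 + 106110)/2 = 95005.
η = (ΔQ/Q̄) ÷ (ΔI/Ī) = (-131.4/291.3) ÷ (22210/95005) = -1.93.

-1.93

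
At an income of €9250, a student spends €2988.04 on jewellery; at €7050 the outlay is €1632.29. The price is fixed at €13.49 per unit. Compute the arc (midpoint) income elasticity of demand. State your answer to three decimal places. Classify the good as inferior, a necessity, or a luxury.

With a constant price, Q₁ = 2988.04/13.49 = 221.500 and Q₂ = 1632.29/13.49 = 121.000 (equivalently, work directly with expenditure since P cancels).
Midpoint %ΔQ = (1632.29 − 2988.04)/2310.17 = -0.58686; midpoint %ΔI = (7050 − 9250)/8150 = -0.26994.
η = -0.58686 / -0.26994 = 2.174.
η > 1 ⇒ luxury.

2.174 (luxury)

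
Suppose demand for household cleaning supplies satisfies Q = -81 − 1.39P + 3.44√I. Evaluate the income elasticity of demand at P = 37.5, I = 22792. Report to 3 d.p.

0.672

At P = 37.5, I = 22792: Q = 386.212.
Holding P constant, ∂Q/∂I = 3.44/(2√I) = 0.011393.
η_I = (∂Q/∂I)·(I/Q) = 0.011393 × (22792/386.212) = 0.672.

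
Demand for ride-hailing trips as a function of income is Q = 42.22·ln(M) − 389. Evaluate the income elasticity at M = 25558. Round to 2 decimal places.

At M = 25558: Q = 39.478.
dQ/dM = 42.22/M = 0.00165193 at this income.
η = (dQ/dM)·(M/Q) = 0.00165193 × (25558/39.478) = 1.07.

1.07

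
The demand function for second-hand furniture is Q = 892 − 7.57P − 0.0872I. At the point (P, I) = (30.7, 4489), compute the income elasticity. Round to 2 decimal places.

-1.46

At P = 30.7, I = 4489: Q = 268.160.
Holding P constant, ∂Q/∂I = −0.0872.
η_I = (∂Q/∂I)·(I/Q) = -0.0872 × (4489/268.160) = -1.46.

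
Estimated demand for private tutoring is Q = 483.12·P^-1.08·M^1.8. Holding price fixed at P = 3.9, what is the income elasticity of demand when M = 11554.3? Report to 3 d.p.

For a multiplicative demand Q = A·P^α·M^β, the income elasticity is β everywhere.
Here β = 1.8, so η = 1.800.

1.800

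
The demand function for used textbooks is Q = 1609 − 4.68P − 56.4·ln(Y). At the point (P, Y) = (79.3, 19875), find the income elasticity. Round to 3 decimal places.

-0.083

At P = 79.3, Y = 19875: Q = 679.673.
Holding P constant, ∂Q/∂Y = -56.4/Y = -0.00283774.
η_Y = (∂Q/∂Y)·(Y/Q) = -0.00283774 × (19875/679.673) = -0.083.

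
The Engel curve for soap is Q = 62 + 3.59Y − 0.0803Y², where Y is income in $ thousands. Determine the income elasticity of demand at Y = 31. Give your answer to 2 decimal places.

-0.45

At Y = 31: Q = 96.1217.
dQ/dY = 3.59 − 0.1606Y = -1.38860.
η = (dQ/dY)·(Y/Q) = -1.38860 × (31/96.1217) = -0.45.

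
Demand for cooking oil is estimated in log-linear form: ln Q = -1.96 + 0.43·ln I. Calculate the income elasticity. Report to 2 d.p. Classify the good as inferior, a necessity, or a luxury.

0.43 (necessity)

In a log-linear demand, the coefficient on ln I is the income elasticity.
So η = 0.43.
0 < η < 1 ⇒ necessity.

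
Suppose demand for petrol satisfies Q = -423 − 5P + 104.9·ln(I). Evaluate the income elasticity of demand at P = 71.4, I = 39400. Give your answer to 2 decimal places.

At P = 71.4, I = 39400: Q = 330.002.
Holding P constant, ∂Q/∂I = 104.9/I = 0.00266244.
η_I = (∂Q/∂I)·(I/Q) = 0.00266244 × (39400/330.002) = 0.32.

0.32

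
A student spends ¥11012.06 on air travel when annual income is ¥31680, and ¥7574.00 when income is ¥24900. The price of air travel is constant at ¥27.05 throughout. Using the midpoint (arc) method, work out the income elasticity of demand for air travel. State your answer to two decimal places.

With a constant price, Q₁ = 11012.06/27.05 = 407.100 and Q₂ = 7574.00/27.05 = 280.000 (equivalently, work directly with expenditure since P cancels).
Midpoint %ΔQ = (7574.00 − 11012.06)/9293.03 = -0.36996; midpoint %ΔI = (24900 − 31680)/28290 = -0.23966.
η = -0.36996 / -0.23966 = 1.54.

1.54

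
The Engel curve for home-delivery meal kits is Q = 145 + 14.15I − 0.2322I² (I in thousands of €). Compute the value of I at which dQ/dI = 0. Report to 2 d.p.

30.47

dQ/dI = 14.15 − 0.4644I.
The good is inferior where dQ/dI < 0. Setting dQ/dI = 0 gives I = 14.15 / 0.4644 = 30.47.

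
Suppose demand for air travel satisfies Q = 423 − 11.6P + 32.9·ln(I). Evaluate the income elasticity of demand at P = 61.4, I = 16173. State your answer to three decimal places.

1.112

At P = 61.4, I = 16173: Q = 29.597.
Holding P constant, ∂Q/∂I = 32.9/I = 0.00203425.
η_I = (∂Q/∂I)·(I/Q) = 0.00203425 × (16173/29.597) = 1.112.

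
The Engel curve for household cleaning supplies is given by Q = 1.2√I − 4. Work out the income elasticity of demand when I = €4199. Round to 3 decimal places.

0.527

At I = 4199: Q = 73.760.
dQ/dI = 1.2/(2√I) = 0.0092593 at this income.
η = (dQ/dI)·(I/Q) = 0.0092593 × (4199/73.760) = 0.527.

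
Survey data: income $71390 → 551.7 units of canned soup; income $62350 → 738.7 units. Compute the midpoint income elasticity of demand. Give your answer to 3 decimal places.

ΔQ = 738.7 − 551.7 = 187; midpoint Q̄ = (551.7 + 738.7)/2 = 645.2.
ΔI = 62350 − 71390 = -9040; midpoint Ī = (71390 + 62350)/2 = 66870.
η = (ΔQ/Q̄) ÷ (ΔI/Ī) = (187/645.2) ÷ (-9040/66870) = -2.144.

-2.144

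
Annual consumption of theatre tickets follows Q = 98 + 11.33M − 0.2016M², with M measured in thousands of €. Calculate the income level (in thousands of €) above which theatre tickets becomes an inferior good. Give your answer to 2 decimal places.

28.10

dQ/dM = 11.33 − 0.4032M.
The good is inferior where dQ/dM < 0. Setting dQ/dM = 0 gives M = 11.33 / 0.4032 = 28.10.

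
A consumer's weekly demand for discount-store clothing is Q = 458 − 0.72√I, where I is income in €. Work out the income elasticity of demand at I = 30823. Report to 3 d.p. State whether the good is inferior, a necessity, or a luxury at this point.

At I = 30823: Q = 331.593.
dQ/dI = -0.72/(2√I) = -0.00205052 at this income.
η = (dQ/dI)·(I/Q) = -0.00205052 × (30823/331.593) = -0.191.
Since η < 0, the good is an inferior good.

-0.191 (inferior good)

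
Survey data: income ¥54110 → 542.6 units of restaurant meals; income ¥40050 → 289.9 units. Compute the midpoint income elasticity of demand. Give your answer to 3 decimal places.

ΔQ = 289.9 − 542.6 = -252.7; midpoint Q̄ = (542.6 + 289.9)/2 = 416.25.
ΔI = 40050 − 54110 = -14060; midpoint Ī = (54110 + 40050)/2 = 47080.
η = (ΔQ/Q̄) ÷ (ΔI/Ī) = (-252.7/416.25) ÷ (-14060/47080) = 2.033.

2.033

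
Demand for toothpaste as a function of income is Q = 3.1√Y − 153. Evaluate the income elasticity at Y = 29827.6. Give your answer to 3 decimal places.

At Y = 29827.6: Q = 382.391.
dQ/dY = 3.1/(2√Y) = 0.00897475 at this income.
η = (dQ/dY)·(Y/Q) = 0.00897475 × (29827.6/382.391) = 0.700.

0.700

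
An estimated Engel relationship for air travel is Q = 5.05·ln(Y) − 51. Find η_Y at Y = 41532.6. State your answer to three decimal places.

1.868

At Y = 41532.6: Q = 2.703.
dQ/dY = 5.05/Y = 0.000121591 at this income.
η = (dQ/dY)·(Y/Q) = 0.000121591 × (41532.6/2.703) = 1.868.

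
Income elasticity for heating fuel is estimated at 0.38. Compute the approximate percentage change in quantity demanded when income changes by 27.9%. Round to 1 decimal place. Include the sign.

%ΔQ ≈ η × %ΔI = 0.38 × 27.9% = 10.6%.

10.6%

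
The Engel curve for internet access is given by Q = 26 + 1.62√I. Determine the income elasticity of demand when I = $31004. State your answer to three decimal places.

0.458

At I = 31004: Q = 311.249.
dQ/dI = 1.62/(2√I) = 0.00460019 at this income.
η = (dQ/dI)·(I/Q) = 0.00460019 × (31004/311.249) = 0.458.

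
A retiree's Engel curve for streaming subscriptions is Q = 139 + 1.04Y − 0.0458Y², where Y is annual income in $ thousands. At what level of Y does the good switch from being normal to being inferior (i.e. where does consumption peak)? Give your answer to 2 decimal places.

11.35

dQ/dY = 1.04 − 0.0916Y.
The good is inferior where dQ/dY < 0. Setting dQ/dY = 0 gives Y = 1.04 / 0.0916 = 11.35.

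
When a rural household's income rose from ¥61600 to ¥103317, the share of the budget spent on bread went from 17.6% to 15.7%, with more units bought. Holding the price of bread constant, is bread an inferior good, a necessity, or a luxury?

Quantity rises but the budget share falls as income rises, so 0 < η < 1.

necessity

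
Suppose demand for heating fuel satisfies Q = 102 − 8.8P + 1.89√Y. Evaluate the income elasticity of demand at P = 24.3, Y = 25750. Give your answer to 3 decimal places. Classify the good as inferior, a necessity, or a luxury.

At P = 24.3, Y = 25750: Q = 191.445.
Holding P constant, ∂Q/∂Y = 1.89/(2√Y) = 0.00588902.
η_Y = (∂Q/∂Y)·(Y/Q) = 0.00588902 × (25750/191.445) = 0.792.
Since 0 < η < 1, this is a necessity.

0.792 (necessity)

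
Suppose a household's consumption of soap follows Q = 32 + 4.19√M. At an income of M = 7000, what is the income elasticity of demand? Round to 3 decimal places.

At M = 7000: Q = 382.561.
dQ/dM = 4.19/(2√M) = 0.02504 at this income.
η = (dQ/dM)·(M/Q) = 0.02504 × (7000/382.561) = 0.458.

0.458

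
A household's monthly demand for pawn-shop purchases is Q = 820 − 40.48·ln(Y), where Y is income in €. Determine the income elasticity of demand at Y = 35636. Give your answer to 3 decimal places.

At Y = 35636: Q = 395.725.
dQ/dY = -40.48/Y = -0.00113593 at this income.
η = (dQ/dY)·(Y/Q) = -0.00113593 × (35636/395.725) = -0.102.

-0.102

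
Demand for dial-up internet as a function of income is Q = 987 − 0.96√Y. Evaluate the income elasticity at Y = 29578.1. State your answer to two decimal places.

At Y = 29578.1: Q = 821.896.
dQ/dY = -0.96/(2√Y) = -0.00279098 at this income.
η = (dQ/dY)·(Y/Q) = -0.00279098 × (29578.1/821.896) = -0.10.

-0.10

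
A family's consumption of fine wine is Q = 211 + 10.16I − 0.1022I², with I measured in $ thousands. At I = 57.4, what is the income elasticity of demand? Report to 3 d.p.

At I = 57.4: Q = 457.4595.
dQ/dI = 10.16 − 0.2044I = -1.57256.
η = (dQ/dI)·(I/Q) = -1.57256 × (57.4/457.4595) = -0.197.

-0.197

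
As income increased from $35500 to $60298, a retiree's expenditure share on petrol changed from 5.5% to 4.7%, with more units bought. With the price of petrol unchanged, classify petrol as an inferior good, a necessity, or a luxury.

necessity

Quantity rises but the budget share falls as income rises, so 0 < η < 1.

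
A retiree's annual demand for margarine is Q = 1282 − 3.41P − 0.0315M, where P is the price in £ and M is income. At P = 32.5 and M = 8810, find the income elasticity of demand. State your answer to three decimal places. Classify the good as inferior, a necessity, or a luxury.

-0.311 (inferior good)

At P = 32.5, M = 8810: Q = 893.660.
Holding P constant, ∂Q/∂M = −0.0315.
η_M = (∂Q/∂M)·(M/Q) = -0.0315 × (8810/893.660) = -0.311.
Since η < 0, this is an inferior good.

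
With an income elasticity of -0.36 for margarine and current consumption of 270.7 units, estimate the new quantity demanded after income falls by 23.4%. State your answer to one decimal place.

%ΔQ ≈ η × %ΔI = -0.36 × (-23.4%) = 8.424%.
New Q ≈ 270.7 × (1 + 0.08424) = 293.5.

293.5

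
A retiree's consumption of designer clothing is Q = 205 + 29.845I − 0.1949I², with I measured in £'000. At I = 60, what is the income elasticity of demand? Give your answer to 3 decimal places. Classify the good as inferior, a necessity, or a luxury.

0.299 (necessity)

At I = 60: Q = 1294.0600.
dQ/dI = 29.845 − 0.3898I = 6.45700.
η = (dQ/dI)·(I/Q) = 6.45700 × (60/1294.0600) = 0.299.
0 < η < 1 ⇒ necessity.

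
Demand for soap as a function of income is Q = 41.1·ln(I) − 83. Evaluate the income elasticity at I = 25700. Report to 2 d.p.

At I = 25700: Q = 334.340.
dQ/dI = 41.1/I = 0.00159922 at this income.
η = (dQ/dI)·(I/Q) = 0.00159922 × (25700/334.340) = 0.12.

0.12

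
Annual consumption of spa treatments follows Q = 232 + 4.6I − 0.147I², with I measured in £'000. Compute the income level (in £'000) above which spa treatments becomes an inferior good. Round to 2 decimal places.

15.65

dQ/dI = 4.6 − 0.294I.
The good is inferior where dQ/dI < 0. Setting dQ/dI = 0 gives I = 4.6 / 0.294 = 15.65.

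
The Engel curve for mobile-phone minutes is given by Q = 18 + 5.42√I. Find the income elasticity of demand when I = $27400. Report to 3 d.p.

At I = 27400: Q = 915.170.
dQ/dI = 5.42/(2√I) = 0.0163717 at this income.
η = (dQ/dI)·(I/Q) = 0.0163717 × (27400/915.170) = 0.490.

0.490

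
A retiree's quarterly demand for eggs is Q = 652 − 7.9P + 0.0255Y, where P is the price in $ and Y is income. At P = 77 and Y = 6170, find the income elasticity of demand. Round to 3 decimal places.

At P = 77, Y = 6170: Q = 201.035.
Holding P constant, ∂Q/∂Y = 0.0255.
η_Y = (∂Q/∂Y)·(Y/Q) = 0.0255 × (6170/201.035) = 0.783.

0.783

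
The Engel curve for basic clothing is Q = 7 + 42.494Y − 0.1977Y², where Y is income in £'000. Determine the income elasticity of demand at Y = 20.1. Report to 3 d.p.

0.889

At Y = 20.1: Q = 781.2566.
dQ/dY = 42.494 − 0.3954Y = 34.54646.
η = (dQ/dY)·(Y/Q) = 34.54646 × (20.1/781.2566) = 0.889.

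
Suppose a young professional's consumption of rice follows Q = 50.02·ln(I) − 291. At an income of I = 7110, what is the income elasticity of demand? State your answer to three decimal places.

0.328

At I = 7110: Q = 152.640.
dQ/dI = 50.02/I = 0.00703516 at this income.
η = (dQ/dI)·(I/Q) = 0.00703516 × (7110/152.640) = 0.328.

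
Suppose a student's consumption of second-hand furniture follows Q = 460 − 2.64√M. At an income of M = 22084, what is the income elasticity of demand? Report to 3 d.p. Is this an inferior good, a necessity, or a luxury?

-2.898 (inferior good)

At M = 22084: Q = 67.678.
dQ/dM = -2.64/(2√M) = -0.0088825 at this income.
η = (dQ/dM)·(M/Q) = -0.0088825 × (22084/67.678) = -2.898.
Since η < 0, the good is an inferior good.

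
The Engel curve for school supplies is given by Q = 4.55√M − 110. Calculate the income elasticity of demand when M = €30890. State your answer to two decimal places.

0.58

At M = 30890: Q = 689.688.
dQ/dM = 4.55/(2√M) = 0.0129441 at this income.
η = (dQ/dM)·(M/Q) = 0.0129441 × (30890/689.688) = 0.58.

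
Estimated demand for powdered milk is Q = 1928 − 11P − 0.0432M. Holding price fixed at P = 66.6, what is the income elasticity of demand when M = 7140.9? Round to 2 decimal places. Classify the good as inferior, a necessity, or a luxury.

At P = 66.6, M = 7140.9: Q = 886.913.
Holding P constant, ∂Q/∂M = −0.0432.
η_M = (∂Q/∂M)·(M/Q) = -0.0432 × (7140.9/886.913) = -0.35.
Since η < 0, this is an inferior good.

-0.35 (inferior good)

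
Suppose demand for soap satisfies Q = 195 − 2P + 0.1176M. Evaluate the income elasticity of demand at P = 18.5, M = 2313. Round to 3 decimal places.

At P = 18.5, M = 2313: Q = 430.009.
Holding P constant, ∂Q/∂M = 0.1176.
η_M = (∂Q/∂M)·(M/Q) = 0.1176 × (2313/430.009) = 0.633.

0.633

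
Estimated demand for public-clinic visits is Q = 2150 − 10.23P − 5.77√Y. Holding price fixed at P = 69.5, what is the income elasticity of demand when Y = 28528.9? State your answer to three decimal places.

-1.049

At P = 69.5, Y = 28528.9: Q = 464.433.
Holding P constant, ∂Q/∂Y = -5.77/(2√Y) = -0.0170806.
η_Y = (∂Q/∂Y)·(Y/Q) = -0.0170806 × (28528.9/464.433) = -1.049.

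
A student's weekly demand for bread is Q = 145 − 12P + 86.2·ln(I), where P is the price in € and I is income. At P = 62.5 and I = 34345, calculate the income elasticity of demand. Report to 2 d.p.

At P = 62.5, I = 34345: Q = 295.291.
Holding P constant, ∂Q/∂I = 86.2/I = 0.00250983.
η_I = (∂Q/∂I)·(I/Q) = 0.00250983 × (34345/295.291) = 0.29.

0.29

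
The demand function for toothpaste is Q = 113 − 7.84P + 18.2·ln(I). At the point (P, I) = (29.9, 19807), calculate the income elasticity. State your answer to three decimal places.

0.310

At P = 29.9, I = 19807: Q = 58.651.
Holding P constant, ∂Q/∂I = 18.2/I = 0.000918867.
η_I = (∂Q/∂I)·(I/Q) = 0.000918867 × (19807/58.651) = 0.310.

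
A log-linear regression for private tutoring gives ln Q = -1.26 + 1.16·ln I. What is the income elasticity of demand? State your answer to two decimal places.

In a log-linear demand, the coefficient on ln I is the income elasticity.
So η = 1.16.

1.16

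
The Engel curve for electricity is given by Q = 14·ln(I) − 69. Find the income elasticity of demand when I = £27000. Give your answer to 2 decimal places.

At I = 27000: Q = 73.850.
dQ/dI = 14/I = 0.000518519 at this income.
η = (dQ/dI)·(I/Q) = 0.000518519 × (27000/73.850) = 0.19.

0.19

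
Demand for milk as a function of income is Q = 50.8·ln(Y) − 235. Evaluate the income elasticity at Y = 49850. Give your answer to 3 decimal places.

0.162

At Y = 49850: Q = 314.492.
dQ/dY = 50.8/Y = 0.00101906 at this income.
η = (dQ/dY)·(Y/Q) = 0.00101906 × (49850/314.492) = 0.162.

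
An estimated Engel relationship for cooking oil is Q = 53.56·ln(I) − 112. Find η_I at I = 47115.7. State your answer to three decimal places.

0.115

At I = 47115.7: Q = 464.325.
dQ/dI = 53.56/I = 0.00113678 at this income.
η = (dQ/dI)·(I/Q) = 0.00113678 × (47115.7/464.325) = 0.115.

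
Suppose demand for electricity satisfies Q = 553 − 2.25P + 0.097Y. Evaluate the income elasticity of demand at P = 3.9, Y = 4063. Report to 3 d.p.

0.420

At P = 3.9, Y = 4063: Q = 938.336.
Holding P constant, ∂Q/∂Y = 0.097.
η_Y = (∂Q/∂Y)·(Y/Q) = 0.097 × (4063/938.336) = 0.420.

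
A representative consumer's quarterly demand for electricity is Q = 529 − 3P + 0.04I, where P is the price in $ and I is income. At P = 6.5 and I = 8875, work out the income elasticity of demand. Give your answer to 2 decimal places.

0.41

At P = 6.5, I = 8875: Q = 864.500.
Holding P constant, ∂Q/∂I = 0.04.
η_I = (∂Q/∂I)·(I/Q) = 0.04 × (8875/864.500) = 0.41.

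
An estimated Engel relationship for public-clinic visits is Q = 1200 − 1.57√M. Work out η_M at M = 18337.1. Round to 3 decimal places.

At M = 18337.1: Q = 987.399.
dQ/dM = -1.57/(2√M) = -0.00579701 at this income.
η = (dQ/dM)·(M/Q) = -0.00579701 × (18337.1/987.399) = -0.108.

-0.108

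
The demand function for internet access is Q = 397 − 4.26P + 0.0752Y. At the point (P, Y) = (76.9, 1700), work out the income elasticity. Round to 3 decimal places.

At P = 76.9, Y = 1700: Q = 197.246.
Holding P constant, ∂Q/∂Y = 0.0752.
η_Y = (∂Q/∂Y)·(Y/Q) = 0.0752 × (1700/197.246) = 0.648.

0.648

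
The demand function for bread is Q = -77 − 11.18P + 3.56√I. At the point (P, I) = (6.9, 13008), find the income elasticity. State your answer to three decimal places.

At P = 6.9, I = 13008: Q = 251.885.
Holding P constant, ∂Q/∂I = 3.56/(2√I) = 0.0156068.
η_I = (∂Q/∂I)·(I/Q) = 0.0156068 × (13008/251.885) = 0.806.

0.806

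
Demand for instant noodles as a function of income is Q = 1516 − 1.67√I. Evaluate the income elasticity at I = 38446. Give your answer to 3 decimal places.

At I = 38446: Q = 1188.552.
dQ/dI = -1.67/(2√I) = -0.00425854 at this income.
η = (dQ/dI)·(I/Q) = -0.00425854 × (38446/1188.552) = -0.138.

-0.138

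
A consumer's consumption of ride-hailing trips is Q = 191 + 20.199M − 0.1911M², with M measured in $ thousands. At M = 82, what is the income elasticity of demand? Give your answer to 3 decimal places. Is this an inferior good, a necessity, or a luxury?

-1.625 (inferior good)

At M = 82: Q = 562.3616.
dQ/dM = 20.199 − 0.3822M = -11.14140.
η = (dQ/dM)·(M/Q) = -11.14140 × (82/562.3616) = -1.625.
η < 0 ⇒ inferior good.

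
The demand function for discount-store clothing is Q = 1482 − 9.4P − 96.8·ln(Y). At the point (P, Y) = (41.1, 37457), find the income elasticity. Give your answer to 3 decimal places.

At P = 41.1, Y = 37457: Q = 76.264.
Holding P constant, ∂Q/∂Y = -96.8/Y = -0.0025843.
η_Y = (∂Q/∂Y)·(Y/Q) = -0.0025843 × (37457/76.264) = -1.269.

-1.269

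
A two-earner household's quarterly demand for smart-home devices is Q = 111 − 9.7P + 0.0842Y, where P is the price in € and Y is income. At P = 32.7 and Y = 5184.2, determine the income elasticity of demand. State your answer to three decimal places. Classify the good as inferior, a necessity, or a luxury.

At P = 32.7, Y = 5184.2: Q = 230.320.
Holding P constant, ∂Q/∂Y = 0.0842.
η_Y = (∂Q/∂Y)·(Y/Q) = 0.0842 × (5184.2/230.320) = 1.895.
Since η > 1, this is a luxury.

1.895 (luxury)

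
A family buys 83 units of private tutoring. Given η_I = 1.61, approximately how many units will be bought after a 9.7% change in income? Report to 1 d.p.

96.0

%ΔQ ≈ η × %ΔI = 1.61 × 9.7% = 15.617%.
New Q ≈ 83 × (1 + 0.15617) = 96.0.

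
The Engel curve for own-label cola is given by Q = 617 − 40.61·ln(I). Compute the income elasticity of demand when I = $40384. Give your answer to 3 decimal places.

At I = 40384: Q = 186.283.
dQ/dI = -40.61/I = -0.0010056 at this income.
η = (dQ/dI)·(I/Q) = -0.0010056 × (40384/186.283) = -0.218.

-0.218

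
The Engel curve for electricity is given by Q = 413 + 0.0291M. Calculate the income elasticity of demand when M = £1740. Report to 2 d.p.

At M = 1740: Q = 463.634.
dQ/dM = 0.0291.
η = (dQ/dM)·(M/Q) = 0.0291 × (1740/463.634) = 0.11.

0.11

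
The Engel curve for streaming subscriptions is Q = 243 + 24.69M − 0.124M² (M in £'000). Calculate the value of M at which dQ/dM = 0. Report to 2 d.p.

dQ/dM = 24.69 − 0.248M.
The good is inferior where dQ/dM < 0. Setting dQ/dM = 0 gives M = 24.69 / 0.248 = 99.56.

99.56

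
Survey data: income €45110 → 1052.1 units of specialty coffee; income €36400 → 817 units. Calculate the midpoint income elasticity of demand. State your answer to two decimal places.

1.18

ΔQ = 817 − 1052.1 = -235.1; midpoint Q̄ = (1052.1 + 817)/2 = 934.55.
ΔI = 36400 − 45110 = -8710; midpoint Ī = (45110 + 36400)/2 = 40755.
η = (ΔQ/Q̄) ÷ (ΔI/Ī) = (-235.1/934.55) ÷ (-8710/40755) = 1.18.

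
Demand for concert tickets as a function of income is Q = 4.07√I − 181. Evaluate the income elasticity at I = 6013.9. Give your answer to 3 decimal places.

At I = 6013.9: Q = 134.626.
dQ/dI = 4.07/(2√I) = 0.0262414 at this income.
η = (dQ/dI)·(I/Q) = 0.0262414 × (6013.9/134.626) = 1.172.

1.172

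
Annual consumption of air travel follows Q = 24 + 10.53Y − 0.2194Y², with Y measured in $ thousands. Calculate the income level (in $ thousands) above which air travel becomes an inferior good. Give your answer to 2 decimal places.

dQ/dY = 10.53 − 0.4388Y.
The good is inferior where dQ/dY < 0. Setting dQ/dY = 0 gives Y = 10.53 / 0.4388 = 24.00.

24.00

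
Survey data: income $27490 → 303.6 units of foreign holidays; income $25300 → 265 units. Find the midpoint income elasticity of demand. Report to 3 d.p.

1.636

ΔQ = 265 − 303.6 = -38.6; midpoint Q̄ = (303.6 + 265)/2 = 284.3.
ΔI = 25300 − 27490 = -2190; midpoint Ī = (27490 + 25300)/2 = 26395.
η = (ΔQ/Q̄) ÷ (ΔI/Ī) = (-38.6/284.3) ÷ (-2190/26395) = 1.636.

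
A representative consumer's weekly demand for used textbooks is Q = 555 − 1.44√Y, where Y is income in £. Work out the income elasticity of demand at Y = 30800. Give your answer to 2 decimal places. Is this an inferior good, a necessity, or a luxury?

-0.42 (inferior good)

At Y = 30800: Q = 302.281.
dQ/dY = -1.44/(2√Y) = -0.00410258 at this income.
η = (dQ/dY)·(Y/Q) = -0.00410258 × (30800/302.281) = -0.42.
Since η < 0, the good is an inferior good.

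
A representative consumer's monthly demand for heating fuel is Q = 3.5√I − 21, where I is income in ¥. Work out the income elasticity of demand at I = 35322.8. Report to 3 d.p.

0.516

At I = 35322.8: Q = 636.803.
dQ/dI = 3.5/(2√I) = 0.0093113 at this income.
η = (dQ/dI)·(I/Q) = 0.0093113 × (35322.8/636.803) = 0.516.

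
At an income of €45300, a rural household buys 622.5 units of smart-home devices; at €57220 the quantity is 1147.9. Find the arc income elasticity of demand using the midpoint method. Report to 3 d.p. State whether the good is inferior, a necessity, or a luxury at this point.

2.552 (luxury)

ΔQ = 1147.9 − 622.5 = 525.4; midpoint Q̄ = (622.5 + 1147.9)/2 = 885.2.
ΔI = 57220 − 45300 = 11920; midpoint Ī = (45300 + 57220)/2 = 51260.
η = (ΔQ/Q̄) ÷ (ΔI/Ī) = (525.4/885.2) ÷ (11920/51260) = 2.552.
η > 1 ⇒ luxury.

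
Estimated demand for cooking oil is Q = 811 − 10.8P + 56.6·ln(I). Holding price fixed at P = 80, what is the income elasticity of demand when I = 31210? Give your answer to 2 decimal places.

0.11

At P = 80, I = 31210: Q = 532.725.
Holding P constant, ∂Q/∂I = 56.6/I = 0.00181352.
η_I = (∂Q/∂I)·(I/Q) = 0.00181352 × (31210/532.725) = 0.11.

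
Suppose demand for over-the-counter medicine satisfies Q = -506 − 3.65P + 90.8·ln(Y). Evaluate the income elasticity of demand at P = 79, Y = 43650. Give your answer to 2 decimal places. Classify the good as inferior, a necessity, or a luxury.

At P = 79, Y = 43650: Q = 175.753.
Holding P constant, ∂Q/∂Y = 90.8/Y = 0.00208018.
η_Y = (∂Q/∂Y)·(Y/Q) = 0.00208018 × (43650/175.753) = 0.52.
Since 0 < η < 1, this is a necessity.

0.52 (necessity)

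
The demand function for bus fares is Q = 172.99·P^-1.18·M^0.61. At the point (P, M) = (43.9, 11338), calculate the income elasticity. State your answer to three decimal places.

For a multiplicative demand Q = A·P^α·M^β, the income elasticity is β everywhere.
Here β = 0.61, so η = 0.610.

0.610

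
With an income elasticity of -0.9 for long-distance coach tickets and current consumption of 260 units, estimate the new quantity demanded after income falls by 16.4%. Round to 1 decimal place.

298.4

%ΔQ ≈ η × %ΔI = -0.9 × (-16.4%) = 14.76%.
New Q ≈ 260 × (1 + 0.1476) = 298.4.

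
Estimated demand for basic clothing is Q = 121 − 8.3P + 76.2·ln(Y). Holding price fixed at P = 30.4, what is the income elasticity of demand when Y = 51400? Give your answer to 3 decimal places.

At P = 30.4, Y = 51400: Q = 695.251.
Holding P constant, ∂Q/∂Y = 76.2/Y = 0.00148249.
η_Y = (∂Q/∂Y)·(Y/Q) = 0.00148249 × (51400/695.251) = 0.110.

0.110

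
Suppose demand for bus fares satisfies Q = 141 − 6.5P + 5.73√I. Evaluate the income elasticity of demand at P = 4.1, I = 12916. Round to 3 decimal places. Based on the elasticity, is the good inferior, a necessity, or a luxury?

0.425 (necessity)

At P = 4.1, I = 12916: Q = 765.556.
Holding P constant, ∂Q/∂I = 5.73/(2√I) = 0.0252093.
η_I = (∂Q/∂I)·(I/Q) = 0.0252093 × (12916/765.556) = 0.425.
Since 0 < η < 1, this is a necessity.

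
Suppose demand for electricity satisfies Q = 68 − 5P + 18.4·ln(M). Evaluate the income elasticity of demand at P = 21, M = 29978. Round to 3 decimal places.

0.121

At P = 21, M = 29978: Q = 152.671.
Holding P constant, ∂Q/∂M = 18.4/M = 0.000613783.
η_M = (∂Q/∂M)·(M/Q) = 0.000613783 × (29978/152.671) = 0.121.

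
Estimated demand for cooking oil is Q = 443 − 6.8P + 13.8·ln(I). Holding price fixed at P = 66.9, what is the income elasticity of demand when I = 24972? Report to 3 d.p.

At P = 66.9, I = 24972: Q = 127.812.
Holding P constant, ∂Q/∂I = 13.8/I = 0.000552619.
η_I = (∂Q/∂I)·(I/Q) = 0.000552619 × (24972/127.812) = 0.108.

0.108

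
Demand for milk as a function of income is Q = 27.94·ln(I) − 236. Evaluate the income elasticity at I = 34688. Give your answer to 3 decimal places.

0.498

At I = 34688: Q = 56.089.
dQ/dI = 27.94/I = 0.000805466 at this income.
η = (dQ/dI)·(I/Q) = 0.000805466 × (34688/56.089) = 0.498.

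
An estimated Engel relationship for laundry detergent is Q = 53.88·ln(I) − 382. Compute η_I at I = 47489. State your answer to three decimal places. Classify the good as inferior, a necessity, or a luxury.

At I = 47489: Q = 198.193.
dQ/dI = 53.88/I = 0.00113458 at this income.
η = (dQ/dI)·(I/Q) = 0.00113458 × (47489/198.193) = 0.272.
Since 0 < η < 1, the good is a necessity.

0.272 (necessity)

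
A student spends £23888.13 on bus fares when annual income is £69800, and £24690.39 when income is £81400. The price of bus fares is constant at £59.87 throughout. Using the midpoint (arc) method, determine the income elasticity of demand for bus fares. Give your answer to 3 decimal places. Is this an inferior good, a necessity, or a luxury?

With a constant price, Q₁ = 23888.13/59.87 = 399.000 and Q₂ = 24690.39/59.87 = 412.400 (equivalently, work directly with expenditure since P cancels).
Midpoint %ΔQ = (24690.39 − 23888.13)/24289.26 = 0.03303; midpoint %ΔI = (81400 − 69800)/75600 = 0.15344.
η = 0.03303 / 0.15344 = 0.215.
0 < η < 1 ⇒ necessity.

0.215 (necessity)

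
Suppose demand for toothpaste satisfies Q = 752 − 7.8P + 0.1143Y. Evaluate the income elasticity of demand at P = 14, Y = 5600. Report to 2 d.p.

0.50

At P = 14, Y = 5600: Q = 1282.880.
Holding P constant, ∂Q/∂Y = 0.1143.
η_Y = (∂Q/∂Y)·(Y/Q) = 0.1143 × (5600/1282.880) = 0.50.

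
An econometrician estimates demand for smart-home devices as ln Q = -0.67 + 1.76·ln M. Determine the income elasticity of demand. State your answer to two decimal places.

In a log-linear demand, the coefficient on ln M is the income elasticity.
So η = 1.76.

1.76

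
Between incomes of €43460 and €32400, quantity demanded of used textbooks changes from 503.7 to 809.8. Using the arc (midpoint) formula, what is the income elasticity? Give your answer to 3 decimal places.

ΔQ = 809.8 − 503.7 = 306.1; midpoint Q̄ = (503.7 + 809.8)/2 = 656.75.
ΔI = 32400 − 43460 = -11060; midpoint Ī = (43460 + 32400)/2 = 37930.
η = (ΔQ/Q̄) ÷ (ΔI/Ī) = (306.1/656.75) ÷ (-11060/37930) = -1.598.

-1.598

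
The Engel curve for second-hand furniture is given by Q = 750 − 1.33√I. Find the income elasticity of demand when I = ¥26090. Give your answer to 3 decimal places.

At I = 26090: Q = 535.173.
dQ/dI = -1.33/(2√I) = -0.00411704 at this income.
η = (dQ/dI)·(I/Q) = -0.00411704 × (26090/535.173) = -0.201.

-0.201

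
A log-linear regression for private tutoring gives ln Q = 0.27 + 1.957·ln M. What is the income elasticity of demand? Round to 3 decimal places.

In a log-linear demand, the coefficient on ln M is the income elasticity.
So η = 1.957.

1.957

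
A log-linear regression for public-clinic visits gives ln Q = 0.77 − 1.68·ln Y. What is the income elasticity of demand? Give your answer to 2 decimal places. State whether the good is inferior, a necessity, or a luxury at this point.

-1.68 (inferior good)

In a log-linear demand, the coefficient on ln Y is the income elasticity.
So η = -1.68.
η < 0 ⇒ inferior good.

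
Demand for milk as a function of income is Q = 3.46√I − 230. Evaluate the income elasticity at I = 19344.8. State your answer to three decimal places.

At I = 19344.8: Q = 251.236.
dQ/dI = 3.46/(2√I) = 0.0124384 at this income.
η = (dQ/dI)·(I/Q) = 0.0124384 × (19344.8/251.236) = 0.958.

0.958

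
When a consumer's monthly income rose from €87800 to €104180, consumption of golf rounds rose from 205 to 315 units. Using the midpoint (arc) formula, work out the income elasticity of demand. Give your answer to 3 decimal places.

ΔQ = 315 − 205 = 110; midpoint Q̄ = (205 + 315)/2 = 260.
ΔI = 104180 − 87800 = 16380; midpoint Ī = (87800 + 104180)/2 = 95990.
η = (ΔQ/Q̄) ÷ (ΔI/Ī) = (110/260) ÷ (16380/95990) = 2.479.

2.479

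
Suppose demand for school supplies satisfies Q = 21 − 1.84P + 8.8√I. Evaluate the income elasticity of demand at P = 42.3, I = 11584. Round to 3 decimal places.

At P = 42.3, I = 11584: Q = 890.303.
Holding P constant, ∂Q/∂I = 8.8/(2√I) = 0.0408812.
η_I = (∂Q/∂I)·(I/Q) = 0.0408812 × (11584/890.303) = 0.532.

0.532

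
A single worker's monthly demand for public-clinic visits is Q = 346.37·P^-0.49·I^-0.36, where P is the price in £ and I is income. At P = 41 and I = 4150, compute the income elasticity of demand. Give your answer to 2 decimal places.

For a multiplicative demand Q = A·P^α·I^β, the income elasticity is β everywhere.
Here β = -0.36, so η = -0.36.

-0.36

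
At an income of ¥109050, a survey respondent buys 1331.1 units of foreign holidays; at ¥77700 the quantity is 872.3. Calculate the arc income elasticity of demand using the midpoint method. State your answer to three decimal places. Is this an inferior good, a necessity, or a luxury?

1.240 (luxury)

ΔQ = 872.3 − 1331.1 = -458.8; midpoint Q̄ = (1331.1 + 872.3)/2 = 1101.7.
ΔI = 77700 − 109050 = -31350; midpoint Ī = (109050 + 77700)/2 = 93375.
η = (ΔQ/Q̄) ÷ (ΔI/Ī) = (-458.8/1101.7) ÷ (-31350/93375) = 1.240.
η > 1 ⇒ luxury.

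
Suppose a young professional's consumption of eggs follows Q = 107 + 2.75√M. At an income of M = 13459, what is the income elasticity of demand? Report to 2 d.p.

0.37

At M = 13459: Q = 426.036.
dQ/dM = 2.75/(2√M) = 0.0118521 at this income.
η = (dQ/dM)·(M/Q) = 0.0118521 × (13459/426.036) = 0.37.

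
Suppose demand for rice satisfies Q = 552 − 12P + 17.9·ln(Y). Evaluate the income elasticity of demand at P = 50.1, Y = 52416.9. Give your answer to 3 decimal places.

0.123

At P = 50.1, Y = 52416.9: Q = 145.319.
Holding P constant, ∂Q/∂Y = 17.9/Y = 0.000341493.
η_Y = (∂Q/∂Y)·(Y/Q) = 0.000341493 × (52416.9/145.319) = 0.123.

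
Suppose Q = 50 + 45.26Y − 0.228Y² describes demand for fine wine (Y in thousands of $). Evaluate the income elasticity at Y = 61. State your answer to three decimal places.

0.542

At Y = 61: Q = 1962.4720.
dQ/dY = 45.26 − 0.456Y = 17.44400.
η = (dQ/dY)·(Y/Q) = 17.44400 × (61/1962.4720) = 0.542.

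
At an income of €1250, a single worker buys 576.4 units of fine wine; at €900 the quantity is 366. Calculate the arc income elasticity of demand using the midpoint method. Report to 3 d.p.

1.371

ΔQ = 366 − 576.4 = -210.4; midpoint Q̄ = (576.4 + 366)/2 = 471.2.
ΔI = 900 − 1250 = -350; midpoint Ī = (1250 + 900)/2 = 1075.
η = (ΔQ/Q̄) ÷ (ΔI/Ī) = (-210.4/471.2) ÷ (-350/1075) = 1.371.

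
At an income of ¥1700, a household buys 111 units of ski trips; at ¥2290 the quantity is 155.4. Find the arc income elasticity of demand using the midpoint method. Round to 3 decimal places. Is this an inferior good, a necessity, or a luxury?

1.127 (luxury)

ΔQ = 155.4 − 111 = 44.4; midpoint Q̄ = (111 + 155.4)/2 = 133.2.
ΔI = 2290 − 1700 = 590; midpoint Ī = (1700 + 2290)/2 = 1995.
η = (ΔQ/Q̄) ÷ (ΔI/Ī) = (44.4/133.2) ÷ (590/1995) = 1.127.
η > 1 ⇒ luxury.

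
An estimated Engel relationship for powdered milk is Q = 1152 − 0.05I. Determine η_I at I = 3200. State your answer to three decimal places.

-0.161

At I = 3200: Q = 992.000.
dQ/dI = −0.05.
η = (dQ/dI)·(I/Q) = -0.05 × (3200/992.000) = -0.161.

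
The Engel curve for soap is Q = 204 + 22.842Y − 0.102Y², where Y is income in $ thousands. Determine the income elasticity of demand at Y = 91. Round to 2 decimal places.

0.27

At Y = 91: Q = 1437.9600.
dQ/dY = 22.842 − 0.204Y = 4.27800.
η = (dQ/dY)·(Y/Q) = 4.27800 × (91/1437.9600) = 0.27.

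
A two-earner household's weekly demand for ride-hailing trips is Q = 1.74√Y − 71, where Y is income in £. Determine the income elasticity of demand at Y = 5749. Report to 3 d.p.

1.083

At Y = 5749: Q = 60.931.
dQ/dY = 1.74/(2√Y) = 0.0114742 at this income.
η = (dQ/dY)·(Y/Q) = 0.0114742 × (5749/60.931) = 1.083.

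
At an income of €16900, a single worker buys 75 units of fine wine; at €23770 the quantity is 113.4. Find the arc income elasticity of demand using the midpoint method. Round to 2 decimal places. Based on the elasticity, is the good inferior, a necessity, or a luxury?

ΔQ = 113.4 − 75 = 38.4; midpoint Q̄ = (75 + 113.4)/2 = 94.2.
ΔI = 23770 − 16900 = 6870; midpoint Ī = (16900 + 23770)/2 = 20335.
η = (ΔQ/Q̄) ÷ (ΔI/Ī) = (38.4/94.2) ÷ (6870/20335) = 1.21.
η > 1 ⇒ luxury.

1.21 (luxury)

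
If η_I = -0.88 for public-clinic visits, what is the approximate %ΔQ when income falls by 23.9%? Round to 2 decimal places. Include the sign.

%ΔQ ≈ η × %ΔI = -0.88 × (-23.9%) = 21.03%.

21.03%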